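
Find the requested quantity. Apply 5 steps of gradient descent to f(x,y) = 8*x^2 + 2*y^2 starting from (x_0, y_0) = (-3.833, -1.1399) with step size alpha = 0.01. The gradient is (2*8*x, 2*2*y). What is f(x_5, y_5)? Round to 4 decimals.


Gradient descent on f(x,y) = 8*x^2 + 2*y^2.
Starting point: (-3.833, -1.1399), alpha = 0.01
Step 1: grad_x = 2*8*-3.833 = -61.328, grad_y = 2*2*-1.1399 = -4.5596
  x_1 = -3.833 - 0.01*-61.328 = -3.2197
  y_1 = -1.1399 - 0.01*-4.5596 = -1.0943
Step 2: grad_x = 2*8*-3.2197 = -51.5155, grad_y = 2*2*-1.0943 = -4.3772
  x_2 = -3.2197 - 0.01*-51.5155 = -2.7046
  y_2 = -1.0943 - 0.01*-4.3772 = -1.0505
Step 3: grad_x = 2*8*-2.7046 = -43.273, grad_y = 2*2*-1.0505 = -4.2021
  x_3 = -2.7046 - 0.01*-43.273 = -2.2718
  y_3 = -1.0505 - 0.01*-4.2021 = -1.0085
Step 4: grad_x = 2*8*-2.2718 = -36.3494, grad_y = 2*2*-1.0085 = -4.034
  x_4 = -2.2718 - 0.01*-36.3494 = -1.9083
  y_4 = -1.0085 - 0.01*-4.034 = -0.9682
Step 5: grad_x = 2*8*-1.9083 = -30.5335, grad_y = 2*2*-0.9682 = -3.8727
  x_5 = -1.9083 - 0.01*-30.5335 = -1.603
  y_5 = -0.9682 - 0.01*-3.8727 = -0.9294
f(-1.603, -0.9294) = 8*(-1.603)^2 + 2*(-0.9294)^2 = 22.2848


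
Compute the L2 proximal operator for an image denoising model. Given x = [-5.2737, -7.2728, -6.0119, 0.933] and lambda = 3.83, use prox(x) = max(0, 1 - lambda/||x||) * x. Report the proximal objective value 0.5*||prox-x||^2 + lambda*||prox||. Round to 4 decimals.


Step 1: Compute ||x||.
||x|| = 10.8498
Step 2: Compute scaling factor.
scale = max(0, 1 - 3.83/10.8498) = 0.647
Step 3: prox(x) = [-3.4121, -4.7055, -3.8897, 0.6037]
||prox(x)|| = 7.0198
Step 4: Proximal objective.
0.5*||prox-x||^2 = 7.3345
lambda*||prox|| = 26.8858
Total = 34.2204


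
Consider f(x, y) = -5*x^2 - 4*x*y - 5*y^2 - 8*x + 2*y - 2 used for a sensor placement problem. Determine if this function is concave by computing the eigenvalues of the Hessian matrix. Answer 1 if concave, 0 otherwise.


The Hessian of f(x,y) = -5*x^2 - 4*x*y - 5*y^2 - 8*x + 2*y - 2 is:
H = [[-10, -4], [-4, -10]]
Trace = -10 - 10 = -20
Determinant = -10*-10 - (-4)^2 = 84
Discriminant = (-20)^2 - 4*84 = 64.0
Eigenvalues: lambda_1 = -14.0, lambda_2 = -6.0
The function is concave.

1


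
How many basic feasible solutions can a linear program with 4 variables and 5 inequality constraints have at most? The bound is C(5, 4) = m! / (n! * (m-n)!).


Each vertex corresponds to some choice of n active constraints out of m, so the number of vertices is at most C(m, n) = m! / (n!(m-n)!).
m = 5, n = 4
Numerator: 5 * 4 * 3 * 2
Denominator: 4! = 24
C(5, 4) = 5


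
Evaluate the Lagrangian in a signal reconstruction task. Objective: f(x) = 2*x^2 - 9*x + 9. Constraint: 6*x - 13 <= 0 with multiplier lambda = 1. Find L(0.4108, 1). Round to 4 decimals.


Step 1: Evaluate f(x).
f(0.4108) = 2*0.4108^2 - 9*0.4108 + 9 = 5.6403
Step 2: Evaluate g(x).
g(0.4108) = 6*0.4108 - 13 = -10.5352
Step 3: Compute Lagrangian.
L = 5.6403 + 1*-10.5352 = -4.8949


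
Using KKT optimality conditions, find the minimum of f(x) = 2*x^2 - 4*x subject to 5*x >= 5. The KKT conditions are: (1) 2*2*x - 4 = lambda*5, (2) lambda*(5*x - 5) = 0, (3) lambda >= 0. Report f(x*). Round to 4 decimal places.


Step 1: Try lambda = 0 (constraint inactive).
Stationarity: 2*2*x - 4 = 0
x* = 4/(2*2) = 1.0
Check constraint: 5*1.0 = 5.0 >= 5 -- satisfied.
Step 2: Compute optimal value.
f(x*) = 2*1.0^2 - 4*1.0 = -2.0


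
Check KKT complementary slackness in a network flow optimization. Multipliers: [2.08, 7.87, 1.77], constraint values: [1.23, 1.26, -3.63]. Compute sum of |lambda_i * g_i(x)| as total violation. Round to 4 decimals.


KKT complementary slackness check:
lambda_1 * g_1 = 2.08 * 1.23 = 2.5584
lambda_2 * g_2 = 7.87 * 1.26 = 9.9162
lambda_3 * g_3 = 1.77 * -3.63 = -6.4251
Total violation = 2.5584 + 9.9162 + 6.4251 = 18.8997


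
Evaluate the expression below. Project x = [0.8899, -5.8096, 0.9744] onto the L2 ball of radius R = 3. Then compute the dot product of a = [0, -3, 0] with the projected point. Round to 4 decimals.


Step 1: Compute ||x|| (intermediates to 6 decimals).
||x|| = sqrt(0.8899^2 + (-5.8096)^2 + 0.9744^2) = 5.957586
Step 2: Project.
Since ||x|| > R, scale = R/||x|| = 3/5.957586 = 0.50356, proj(x) = scale * x
proj(x) = [0.448118, -2.925482, 0.490669]
Step 3: Dot product.
a^T * proj(x) = 0*0.448118 - 3*(-2.925482) + 0*0.490669 = 8.7764


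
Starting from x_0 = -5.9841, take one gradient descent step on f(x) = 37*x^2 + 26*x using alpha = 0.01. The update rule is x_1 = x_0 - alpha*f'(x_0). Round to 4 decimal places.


We compute the gradient at x_0 and apply the update.
f'(x) = 74*x + 26
f'(-5.9841) = 74*-5.9841 + 26 = -416.8234
x_1 = -5.9841 - 0.01*-416.8234 = -1.8159


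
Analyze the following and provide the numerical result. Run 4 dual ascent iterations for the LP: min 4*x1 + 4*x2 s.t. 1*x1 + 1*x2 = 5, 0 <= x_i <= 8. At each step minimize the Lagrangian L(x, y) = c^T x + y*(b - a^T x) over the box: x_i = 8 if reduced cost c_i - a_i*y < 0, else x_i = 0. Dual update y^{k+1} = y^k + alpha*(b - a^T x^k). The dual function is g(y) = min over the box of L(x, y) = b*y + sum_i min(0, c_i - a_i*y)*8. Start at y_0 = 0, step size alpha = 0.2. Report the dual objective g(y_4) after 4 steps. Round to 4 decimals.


Dual ascent for LP: min 4*x1 + 4*x2, 1*x1 + 1*x2 = 5, 0 <= x_i <= 8
Step 1: y^k = 0.0, reduced costs: (4.0, 4.0)
  x^k = (0.0, 0.0), subgradient = b - a^T x = 5.0
  y^{k+1} = 0.0 + 0.2*5.0 = 1.0
Step 2: y^k = 1.0, reduced costs: (3.0, 3.0)
  x^k = (0.0, 0.0), subgradient = b - a^T x = 5.0
  y^{k+1} = 1.0 + 0.2*5.0 = 2.0
Step 3: y^k = 2.0, reduced costs: (2.0, 2.0)
  x^k = (0.0, 0.0), subgradient = b - a^T x = 5.0
  y^{k+1} = 2.0 + 0.2*5.0 = 3.0
Step 4: y^k = 3.0, reduced costs: (1.0, 1.0)
  x^k = (0.0, 0.0), subgradient = b - a^T x = 5.0
  y^{k+1} = 3.0 + 0.2*5.0 = 4.0
Dual objective at y_4 = 4.0: reduced costs (0.0, 0.0), box minimizer x = (0.0, 0.0)
g(y_4) = b*y + (c1 - a1*y)*x1 + (c2 - a2*y)*x2 = 5*4.0 + 0.0*0.0 + 0.0*0.0 = 20.0 + 0.0 + 0.0 = 20.0


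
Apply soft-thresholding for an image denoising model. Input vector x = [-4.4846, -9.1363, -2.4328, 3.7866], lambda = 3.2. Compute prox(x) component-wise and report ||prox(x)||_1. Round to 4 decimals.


Soft-thresholding with lambda = 3.2:
prox(-4.4846) = sign(-4.4846)*max(|-4.4846| - 3.2, 0) = -1.2846
prox(-9.1363) = sign(-9.1363)*max(|-9.1363| - 3.2, 0) = -5.9363
prox(-2.4328) = sign(-2.4328)*max(|-2.4328| - 3.2, 0) = 0.0
prox(3.7866) = sign(3.7866)*max(|3.7866| - 3.2, 0) = 0.5866
prox(x) = [-1.2846, -5.9363, 0.0, 0.5866]
||prox(x)||_1 = 1.2846 + 5.9363 + 0.0 + 0.5866 = 7.8075


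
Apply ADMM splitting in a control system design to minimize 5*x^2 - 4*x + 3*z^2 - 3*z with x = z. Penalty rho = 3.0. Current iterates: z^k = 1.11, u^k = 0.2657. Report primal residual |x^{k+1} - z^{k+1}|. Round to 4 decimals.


ADMM iteration with rho = 3.0, z^k = 1.11, u^k = 0.2657
Step 1: x-update.
Minimize 5*x^2 - 4*x + (3.0/2)*(x - 1.11 + 0.2657)^2
FOC: (2*5 + 3.0)*x = 4 + 3.0*(1.11 - 0.2657)
x^{k+1} = 0.5025
Step 2: z-update.
Minimize 3*z^2 - 3*z + (3.0/2)*(0.5025 - z + 0.2657)^2
FOC: (2*3 + 3.0)*z = 3 + 3.0*(0.5025 + 0.2657)
z^{k+1} = 0.5894
Step 3: u-update.
u^{k+1} = 0.2657 + 0.5025 - 0.5894 = 0.1788
Step 4: Primal residual = |0.5025 - 0.5894| = 0.0869


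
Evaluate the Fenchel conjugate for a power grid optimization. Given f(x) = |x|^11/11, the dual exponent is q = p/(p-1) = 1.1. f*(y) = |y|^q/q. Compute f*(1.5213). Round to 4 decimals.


The conjugate exponent q satisfies 1/p + 1/q = 1.
p = 11, so q = 11/(11 - 1) = 1.1
|y|^q = 1.5213^1.1 = 1.5865
f*(1.5213) = 1.5865 / 1.1 = 1.4423


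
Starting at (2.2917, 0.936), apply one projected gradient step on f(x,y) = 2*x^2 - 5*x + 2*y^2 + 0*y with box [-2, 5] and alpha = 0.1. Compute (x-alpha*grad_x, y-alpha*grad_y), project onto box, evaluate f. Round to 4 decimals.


Step 1: Compute gradient at (2.2917, 0.936).
grad_x = 2*2*2.2917 - 5 = 4.1668
grad_y = 2*2*0.936 + 0 = 3.744
Step 2: Gradient step.
x_raw = 2.2917 - 0.1*4.1668 = 1.875
y_raw = 0.936 - 0.1*3.744 = 0.5616
Step 3: Project onto [-2, 5].
x_proj = clip(1.875) = 1.875
y_proj = clip(0.5616) = 0.5616
Step 4: Evaluate f.
f(1.875, 0.5616) = -1.7129


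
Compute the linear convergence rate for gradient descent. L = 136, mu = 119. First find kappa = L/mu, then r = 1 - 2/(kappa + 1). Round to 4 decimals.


Step 1: Compute the condition number.
kappa = L/mu = 136/119 = 1.1429
Step 2: Compute the convergence rate.
r = 1 - 2/(kappa + 1) = 1 - 2*mu/(L + mu) = (L - mu)/(L + mu) = 17/255 = 0.0667


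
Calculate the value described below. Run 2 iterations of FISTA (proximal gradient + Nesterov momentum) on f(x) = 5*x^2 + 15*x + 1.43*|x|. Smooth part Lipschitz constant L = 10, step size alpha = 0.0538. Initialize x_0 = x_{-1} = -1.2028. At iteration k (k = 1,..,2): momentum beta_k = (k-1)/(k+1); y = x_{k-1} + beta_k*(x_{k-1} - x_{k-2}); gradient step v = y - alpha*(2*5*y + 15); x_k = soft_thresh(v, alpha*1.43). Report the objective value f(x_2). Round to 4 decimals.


FISTA on f(x) = 5*x^2 + 15*x + 1.43*|x|
L = 10, alpha = 0.0538
Iteration 1: beta = 0.0, y = -1.2028 + 0.0*(-1.2028 + 1.2028) = -1.2028
  grad(y) = 2.972, v = y - alpha*grad = -1.3627
  prox(v) = soft_thresh(-1.3627, 0.0769) = -1.2858
Iteration 2: beta = 0.3333, y = -1.2858 + 0.3333*(-1.2858 + 1.2028) = -1.3134
  grad(y) = 1.8659, v = y - alpha*grad = -1.4138
  prox(v) = soft_thresh(-1.4138, 0.0769) = -1.3369
f(x_2) = 5*(-1.3369)^2 + 15*(-1.3369) + 1.43*|-1.3369| = -9.2052


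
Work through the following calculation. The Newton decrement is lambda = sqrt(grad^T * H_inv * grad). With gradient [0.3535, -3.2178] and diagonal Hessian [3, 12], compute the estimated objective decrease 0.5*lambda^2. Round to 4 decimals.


Step 1: H is diagonal, so H^(-1) * g = [0.1178, -0.2682].
Step 2: g^T H^(-1) g = sum_i g_i^2 / H_ii
  = (0.3535)^2/3 + (-3.2178)^2/12
  = 0.0417 + 0.8629 = 0.9045
Step 3: Objective decrease = 0.5 * g^T H^(-1) g = 0.4523


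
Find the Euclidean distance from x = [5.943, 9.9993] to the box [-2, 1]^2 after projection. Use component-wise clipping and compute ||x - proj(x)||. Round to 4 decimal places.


Project each component onto [-2, 1].
clip(5.943) = 1.0, clip(9.9993) = 1.0
Projection = [1.0, 1.0]
Squared diffs: [24.4332, 80.9874]
Distance = sqrt(105.4206) = 10.2675


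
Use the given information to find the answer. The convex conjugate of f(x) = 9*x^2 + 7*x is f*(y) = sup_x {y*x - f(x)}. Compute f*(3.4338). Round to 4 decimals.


f*(y) = sup_x {y*x - a*x^2 - b*x} = sup_x {(y-b)*x - a*x^2}
FOC: (y - b) - 2a*x = 0 => x* = (y - b)/(2a)
x* = (3.4338 - 7)/(2*9) = -0.1981
f*(3.4338) = (y-b)^2/(4a) = (3.4338 - 7)^2/(4*9)
= 12.7178/36 = 0.3533


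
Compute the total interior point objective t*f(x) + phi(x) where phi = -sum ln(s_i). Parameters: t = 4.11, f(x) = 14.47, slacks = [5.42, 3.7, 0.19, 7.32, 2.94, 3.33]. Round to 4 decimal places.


Step 1: Compute log-barrier.
ln values: [1.6901, 1.3083, -1.6607, 1.9906, 1.0784, 1.203]
phi = -(1.6901 + 1.3083 - 1.6607 + 1.9906 + 1.0784 + 1.203) = -5.6097
Step 2: Compute augmented objective.
t*f(x) = 4.11*14.47 = 59.4717
Total = 59.4717 - 5.6097 = 53.862


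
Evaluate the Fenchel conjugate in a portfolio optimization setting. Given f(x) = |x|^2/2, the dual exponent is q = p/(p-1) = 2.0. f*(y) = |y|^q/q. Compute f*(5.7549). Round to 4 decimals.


The conjugate exponent q satisfies 1/p + 1/q = 1.
p = 2, so q = 2/(2 - 1) = 2.0
|y|^q = 5.7549^2.0 = 33.1189
f*(5.7549) = 33.1189 / 2.0 = 16.5594


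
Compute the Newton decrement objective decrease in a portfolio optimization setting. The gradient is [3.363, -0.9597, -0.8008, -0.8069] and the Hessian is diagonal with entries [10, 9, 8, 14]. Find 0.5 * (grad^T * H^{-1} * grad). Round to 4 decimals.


Step 1: H is diagonal, so H^(-1) * g = [0.3363, -0.1066, -0.1001, -0.0576].
Step 2: g^T H^(-1) g = sum_i g_i^2 / H_ii
  = (3.363)^2/10 + (-0.9597)^2/9 + (-0.8008)^2/8 + (-0.8069)^2/14
  = 1.131 + 0.1023 + 0.0802 + 0.0465 = 1.36
Step 3: Objective decrease = 0.5 * g^T H^(-1) g = 0.68


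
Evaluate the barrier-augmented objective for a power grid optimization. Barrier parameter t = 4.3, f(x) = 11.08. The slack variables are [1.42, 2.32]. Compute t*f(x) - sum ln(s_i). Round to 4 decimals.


Step 1: Compute log-barrier.
ln values: [0.3507, 0.8416]
phi = -(0.3507 + 0.8416) = -1.1922
Step 2: Compute augmented objective.
t*f(x) = 4.3*11.08 = 47.644
Total = 47.644 - 1.1922 = 46.4518


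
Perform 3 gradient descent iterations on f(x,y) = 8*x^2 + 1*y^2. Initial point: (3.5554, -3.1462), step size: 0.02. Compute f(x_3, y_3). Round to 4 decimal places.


Gradient descent on f(x,y) = 8*x^2 + 1*y^2.
Starting point: (3.5554, -3.1462), alpha = 0.02
Step 1: grad_x = 2*8*3.5554 = 56.8864, grad_y = 2*1*-3.1462 = -6.2924
  x_1 = 3.5554 - 0.02*56.8864 = 2.4177
  y_1 = -3.1462 - 0.02*-6.2924 = -3.0204
Step 2: grad_x = 2*8*2.4177 = 38.6828, grad_y = 2*1*-3.0204 = -6.0407
  x_2 = 2.4177 - 0.02*38.6828 = 1.644
  y_2 = -3.0204 - 0.02*-6.0407 = -2.8995
Step 3: grad_x = 2*8*1.644 = 26.3043, grad_y = 2*1*-2.8995 = -5.7991
  x_3 = 1.644 - 0.02*26.3043 = 1.1179
  y_3 = -2.8995 - 0.02*-5.7991 = -2.7836
f(1.1179, -2.7836) = 8*1.1179^2 + 1*(-2.7836)^2 = 17.7464


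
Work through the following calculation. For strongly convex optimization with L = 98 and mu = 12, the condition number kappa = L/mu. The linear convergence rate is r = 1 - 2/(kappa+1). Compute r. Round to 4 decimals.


Step 1: Compute the condition number.
kappa = L/mu = 98/12 = 8.1667
Step 2: Compute the convergence rate.
r = 1 - 2/(kappa + 1) = 1 - 2*mu/(L + mu) = (L - mu)/(L + mu) = 86/110 = 0.7818


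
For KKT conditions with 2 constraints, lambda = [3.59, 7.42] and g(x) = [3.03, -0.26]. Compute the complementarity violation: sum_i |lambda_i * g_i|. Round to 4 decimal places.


KKT complementary slackness check:
lambda_1 * g_1 = 3.59 * 3.03 = 10.8777
lambda_2 * g_2 = 7.42 * -0.26 = -1.9292
Total violation = 10.8777 + 1.9292 = 12.8069


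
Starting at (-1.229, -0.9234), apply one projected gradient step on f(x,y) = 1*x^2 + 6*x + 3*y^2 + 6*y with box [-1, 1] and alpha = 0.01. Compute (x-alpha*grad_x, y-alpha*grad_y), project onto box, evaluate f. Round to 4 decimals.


Step 1: Compute gradient at (-1.229, -0.9234).
grad_x = 2*1*-1.229 + 6 = 3.542
grad_y = 2*3*-0.9234 + 6 = 0.4596
Step 2: Gradient step.
x_raw = -1.229 - 0.01*3.542 = -1.2644
y_raw = -0.9234 - 0.01*0.4596 = -0.928
Step 3: Project onto [-1, 1].
x_proj = clip(-1.2644) = -1.0
y_proj = clip(-0.928) = -0.928
Step 4: Evaluate f.
f(-1.0, -0.928) = -7.9844


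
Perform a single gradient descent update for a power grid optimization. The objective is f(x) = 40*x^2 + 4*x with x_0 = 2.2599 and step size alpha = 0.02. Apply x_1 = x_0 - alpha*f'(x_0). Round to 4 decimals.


We compute the gradient at x_0 and apply the update.
f'(x) = 80*x + 4
f'(2.2599) = 80*2.2599 + 4 = 184.792
x_1 = 2.2599 - 0.02*184.792 = -1.4359


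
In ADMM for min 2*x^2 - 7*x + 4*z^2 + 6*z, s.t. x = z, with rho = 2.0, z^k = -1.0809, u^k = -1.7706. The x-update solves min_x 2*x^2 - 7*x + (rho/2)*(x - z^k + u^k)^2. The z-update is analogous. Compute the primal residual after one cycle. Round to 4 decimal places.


ADMM iteration with rho = 2.0, z^k = -1.0809, u^k = -1.7706
Step 1: x-update.
Minimize 2*x^2 - 7*x + (2.0/2)*(x + 1.0809 - 1.7706)^2
FOC: (2*2 + 2.0)*x = 7 + 2.0*(-1.0809 + 1.7706)
x^{k+1} = 1.3966
Step 2: z-update.
Minimize 4*z^2 + 6*z + (2.0/2)*(1.3966 - z - 1.7706)^2
FOC: (2*4 + 2.0)*z = -6 + 2.0*(1.3966 - 1.7706)
z^{k+1} = -0.6748
Step 3: u-update.
u^{k+1} = -1.7706 + 1.3966 + 0.6748 = 0.3008
Step 4: Primal residual = |1.3966 + 0.6748| = 2.0714


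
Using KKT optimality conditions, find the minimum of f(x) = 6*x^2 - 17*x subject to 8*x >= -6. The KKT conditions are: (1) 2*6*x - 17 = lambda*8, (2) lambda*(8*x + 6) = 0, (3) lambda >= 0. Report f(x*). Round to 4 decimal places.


Step 1: Try lambda = 0 (constraint inactive).
Stationarity: 2*6*x - 17 = 0
x* = 17/(2*6) = 17/12 = 1.4167 (rounded; the exact value 17/12 is used below)
Check constraint: 8*1.4167 = 11.3336 >= -6 -- satisfied.
Step 2: Compute optimal value.
f(x*) = 6*(17/12)^2 - 17*(17/12) = -12.0417


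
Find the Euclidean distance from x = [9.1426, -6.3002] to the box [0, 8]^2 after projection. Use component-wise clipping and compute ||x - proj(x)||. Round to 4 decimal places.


Project each component onto [0, 8].
clip(9.1426) = 8.0, clip(-6.3002) = 0.0
Projection = [8.0, 0.0]
Squared diffs: [1.3055, 39.6925]
Distance = sqrt(40.998) = 6.403


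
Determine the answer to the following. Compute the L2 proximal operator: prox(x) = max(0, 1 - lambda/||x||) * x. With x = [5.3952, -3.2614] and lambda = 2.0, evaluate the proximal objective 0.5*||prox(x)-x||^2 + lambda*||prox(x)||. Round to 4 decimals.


Step 1: Compute ||x||.
||x|| = 6.3044
Step 2: Compute scaling factor.
scale = max(0, 1 - 2.0/6.3044) = 0.6828
Step 3: prox(x) = [3.6836, -2.2268]
||prox(x)|| = 4.3044
Step 4: Proximal objective.
0.5*||prox-x||^2 = 2.0
lambda*||prox|| = 8.6088
Total = 10.6087


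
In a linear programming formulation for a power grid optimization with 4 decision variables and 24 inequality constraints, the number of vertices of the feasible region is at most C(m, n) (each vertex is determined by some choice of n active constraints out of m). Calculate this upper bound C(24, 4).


Each vertex corresponds to some choice of n active constraints out of m, so the number of vertices is at most C(m, n) = m! / (n!(m-n)!).
m = 24, n = 4
Numerator: 24 * 23 * 22 * 21
Denominator: 4! = 24
C(24, 4) = 10626


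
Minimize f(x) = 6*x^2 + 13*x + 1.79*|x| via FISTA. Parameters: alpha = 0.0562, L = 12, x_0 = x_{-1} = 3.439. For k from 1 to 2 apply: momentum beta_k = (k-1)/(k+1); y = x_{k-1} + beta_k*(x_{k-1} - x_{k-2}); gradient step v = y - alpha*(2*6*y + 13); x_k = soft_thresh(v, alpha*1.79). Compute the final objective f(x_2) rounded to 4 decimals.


FISTA on f(x) = 6*x^2 + 13*x + 1.79*|x|
L = 12, alpha = 0.0562
Iteration 1: beta = 0.0, y = 3.439 + 0.0*(3.439 - 3.439) = 3.439
  grad(y) = 54.268, v = y - alpha*grad = 0.3891
  prox(v) = soft_thresh(0.3891, 0.1006) = 0.2885
Iteration 2: beta = 0.3333, y = 0.2885 + 0.3333*(0.2885 - 3.439) = -0.7616
  grad(y) = 3.8606, v = y - alpha*grad = -0.9786
  prox(v) = soft_thresh(-0.9786, 0.1006) = -0.878
f(x_2) = 6*(-0.878)^2 + 13*(-0.878) + 1.79*|-0.878| = -5.2171


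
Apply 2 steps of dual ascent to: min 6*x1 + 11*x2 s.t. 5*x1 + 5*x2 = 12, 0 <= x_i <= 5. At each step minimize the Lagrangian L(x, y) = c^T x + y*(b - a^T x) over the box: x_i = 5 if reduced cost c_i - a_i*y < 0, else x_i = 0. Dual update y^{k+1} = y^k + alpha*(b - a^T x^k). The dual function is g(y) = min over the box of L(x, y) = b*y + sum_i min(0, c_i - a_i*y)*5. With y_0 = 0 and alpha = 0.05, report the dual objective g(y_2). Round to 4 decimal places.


Dual ascent for LP: min 6*x1 + 11*x2, 5*x1 + 5*x2 = 12, 0 <= x_i <= 5
Step 1: y^k = 0.0, reduced costs: (6.0, 11.0)
  x^k = (0.0, 0.0), subgradient = b - a^T x = 12.0
  y^{k+1} = 0.0 + 0.05*12.0 = 0.6
Step 2: y^k = 0.6, reduced costs: (3.0, 8.0)
  x^k = (0.0, 0.0), subgradient = b - a^T x = 12.0
  y^{k+1} = 0.6 + 0.05*12.0 = 1.2
Dual objective at y_2 = 1.2: reduced costs (0.0, 5.0), box minimizer x = (0.0, 0.0)
g(y_2) = b*y + (c1 - a1*y)*x1 + (c2 - a2*y)*x2 = 12*1.2 + 0.0*0.0 + 5.0*0.0 = 14.4 + 0.0 + 0.0 = 14.4


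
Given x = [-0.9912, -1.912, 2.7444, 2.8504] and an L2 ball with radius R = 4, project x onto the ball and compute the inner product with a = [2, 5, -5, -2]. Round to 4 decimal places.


Step 1: Compute ||x|| (intermediates to 6 decimals).
||x|| = sqrt((-0.9912)^2 + (-1.912)^2 + 2.7444^2 + 2.8504^2) = 4.504968
Step 2: Project.
Since ||x|| > R, scale = R/||x|| = 4/4.504968 = 0.887909, proj(x) = scale * x
proj(x) = [-0.880095, -1.697682, 2.436777, 2.530896]
Step 3: Dot product.
a^T * proj(x) = 2*(-0.880095) + 5*(-1.697682) - 5*2.436777 - 2*2.530896 = -27.4943


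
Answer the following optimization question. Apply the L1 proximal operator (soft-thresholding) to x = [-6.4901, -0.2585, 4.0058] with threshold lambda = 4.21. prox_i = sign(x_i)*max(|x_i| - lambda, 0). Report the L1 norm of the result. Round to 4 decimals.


Soft-thresholding with lambda = 4.21:
prox(-6.4901) = sign(-6.4901)*max(|-6.4901| - 4.21, 0) = -2.2801
prox(-0.2585) = sign(-0.2585)*max(|-0.2585| - 4.21, 0) = 0.0
prox(4.0058) = sign(4.0058)*max(|4.0058| - 4.21, 0) = 0.0
prox(x) = [-2.2801, 0.0, 0.0]
||prox(x)||_1 = 2.2801 + 0.0 + 0.0 = 2.2801


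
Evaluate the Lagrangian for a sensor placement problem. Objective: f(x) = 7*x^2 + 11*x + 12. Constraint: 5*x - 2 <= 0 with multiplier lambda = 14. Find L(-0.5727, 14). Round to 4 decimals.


Step 1: Evaluate f(x).
f(-0.5727) = 7*(-0.5727)^2 + 11*(-0.5727) + 12 = 7.9962
Step 2: Evaluate g(x).
g(-0.5727) = 5*-0.5727 - 2 = -4.8635
Step 3: Compute Lagrangian.
L = 7.9962 + 14*-4.8635 = -60.0928


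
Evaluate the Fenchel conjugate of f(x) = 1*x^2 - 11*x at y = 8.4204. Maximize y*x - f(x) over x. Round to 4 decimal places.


f*(y) = sup_x {y*x - a*x^2 - b*x} = sup_x {(y-b)*x - a*x^2}
FOC: (y - b) - 2a*x = 0 => x* = (y - b)/(2a)
x* = (8.4204 + 11)/(2*1) = 9.7102
f*(8.4204) = (y-b)^2/(4a) = (8.4204 + 11)^2/(4*1)
= 377.1519/4 = 94.288


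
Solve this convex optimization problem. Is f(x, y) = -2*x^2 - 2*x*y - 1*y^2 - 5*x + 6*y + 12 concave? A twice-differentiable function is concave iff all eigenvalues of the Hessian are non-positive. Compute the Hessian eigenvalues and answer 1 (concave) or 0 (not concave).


The Hessian of f(x,y) = -2*x^2 - 2*x*y - 1*y^2 - 5*x + 6*y + 12 is:
H = [[-4, -2], [-2, -2]]
Trace = -4 - 2 = -6
Determinant = -4*-2 - (-2)^2 = 4
Discriminant = (-6)^2 - 4*4 = 20.0
Eigenvalues: lambda_1 = -5.2361, lambda_2 = -0.7639
The function is concave.

1


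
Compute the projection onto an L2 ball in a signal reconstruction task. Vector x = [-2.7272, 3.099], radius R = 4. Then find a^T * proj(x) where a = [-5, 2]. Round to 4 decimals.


Step 1: Compute ||x|| (intermediates to 6 decimals).
||x|| = sqrt((-2.7272)^2 + 3.099^2) = 4.128126
Step 2: Project.
Since ||x|| > R, scale = R/||x|| = 4/4.128126 = 0.968963, proj(x) = scale * x
proj(x) = [-2.642556, 3.002816]
Step 3: Dot product.
a^T * proj(x) = -5*(-2.642556) + 2*3.002816 = 19.2184


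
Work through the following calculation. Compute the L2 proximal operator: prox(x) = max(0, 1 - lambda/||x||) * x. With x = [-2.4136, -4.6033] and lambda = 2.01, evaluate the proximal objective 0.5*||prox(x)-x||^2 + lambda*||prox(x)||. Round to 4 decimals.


Step 1: Compute ||x||.
||x|| = 5.1977
Step 2: Compute scaling factor.
scale = max(0, 1 - 2.01/5.1977) = 0.6133
Step 3: prox(x) = [-1.4802, -2.8232]
||prox(x)|| = 3.1877
Step 4: Proximal objective.
0.5*||prox-x||^2 = 2.0201
lambda*||prox|| = 6.4073
Total = 8.4273


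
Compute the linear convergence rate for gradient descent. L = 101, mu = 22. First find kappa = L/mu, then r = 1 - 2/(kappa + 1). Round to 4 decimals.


Step 1: Compute the condition number.
kappa = L/mu = 101/22 = 4.5909
Step 2: Compute the convergence rate.
r = 1 - 2/(kappa + 1) = 1 - 2*mu/(L + mu) = (L - mu)/(L + mu) = 79/123 = 0.6423


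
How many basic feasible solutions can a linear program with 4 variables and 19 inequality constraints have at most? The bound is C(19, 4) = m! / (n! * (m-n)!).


Each vertex corresponds to some choice of n active constraints out of m, so the number of vertices is at most C(m, n) = m! / (n!(m-n)!).
m = 19, n = 4
Numerator: 19 * 18 * 17 * 16
Denominator: 4! = 24
C(19, 4) = 3876


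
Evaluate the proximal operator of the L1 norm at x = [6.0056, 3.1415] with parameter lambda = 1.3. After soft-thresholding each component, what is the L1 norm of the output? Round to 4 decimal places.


Soft-thresholding with lambda = 1.3:
prox(6.0056) = sign(6.0056)*max(|6.0056| - 1.3, 0) = 4.7056
prox(3.1415) = sign(3.1415)*max(|3.1415| - 1.3, 0) = 1.8415
prox(x) = [4.7056, 1.8415]
||prox(x)||_1 = 4.7056 + 1.8415 = 6.5471


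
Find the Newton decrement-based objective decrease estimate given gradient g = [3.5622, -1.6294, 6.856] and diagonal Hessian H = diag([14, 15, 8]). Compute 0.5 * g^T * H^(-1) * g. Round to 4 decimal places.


Step 1: H is diagonal, so H^(-1) * g = [0.2544, -0.1086, 0.857].
Step 2: g^T H^(-1) g = sum_i g_i^2 / H_ii
  = (3.5622)^2/14 + (-1.6294)^2/15 + (6.856)^2/8
  = 0.9064 + 0.177 + 5.8756 = 6.959
Step 3: Objective decrease = 0.5 * g^T H^(-1) g = 3.4795


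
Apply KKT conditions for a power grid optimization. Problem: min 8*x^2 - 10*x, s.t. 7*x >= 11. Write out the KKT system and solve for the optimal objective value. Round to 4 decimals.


Step 1: Try lambda = 0 (constraint inactive).
x_unc = 10/(2*8) = 0.625
Check: 7*0.625 = 4.375 < 11 -- violated!
Step 2: Constraint must be active: 7*x = 11
x* = 11/7 = 1.5714 (rounded; the exact value 11/7 is used below)
lambda = (2*8*(11/7) - 10)/7 = 2.1633
Step 3: Compute optimal value.
f(x*) = 8*(11/7)^2 - 10*(11/7) = 4.0408


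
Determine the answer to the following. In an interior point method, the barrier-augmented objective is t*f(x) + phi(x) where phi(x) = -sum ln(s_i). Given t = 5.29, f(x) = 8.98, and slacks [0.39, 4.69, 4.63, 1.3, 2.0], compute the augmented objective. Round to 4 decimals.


Step 1: Compute log-barrier.
ln values: [-0.9416, 1.5454, 1.5326, 0.2624, 0.6931]
phi = -(-0.9416 + 1.5454 + 1.5326 + 0.2624 + 0.6931) = -3.0919
Step 2: Compute augmented objective.
t*f(x) = 5.29*8.98 = 47.5042
Total = 47.5042 - 3.0919 = 44.4123


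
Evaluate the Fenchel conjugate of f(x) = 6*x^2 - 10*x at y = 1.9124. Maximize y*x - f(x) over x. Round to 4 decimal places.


f*(y) = sup_x {y*x - a*x^2 - b*x} = sup_x {(y-b)*x - a*x^2}
FOC: (y - b) - 2a*x = 0 => x* = (y - b)/(2a)
x* = (1.9124 + 10)/(2*6) = 0.9927
f*(1.9124) = (y-b)^2/(4a) = (1.9124 + 10)^2/(4*6)
= 141.9053/24 = 5.9127


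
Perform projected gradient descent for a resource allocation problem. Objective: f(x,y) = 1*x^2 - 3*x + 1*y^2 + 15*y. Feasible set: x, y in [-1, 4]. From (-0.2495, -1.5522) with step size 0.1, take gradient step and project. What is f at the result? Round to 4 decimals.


Step 1: Compute gradient at (-0.2495, -1.5522).
grad_x = 2*1*-0.2495 - 3 = -3.499
grad_y = 2*1*-1.5522 + 15 = 11.8956
Step 2: Gradient step.
x_raw = -0.2495 - 0.1*-3.499 = 0.1004
y_raw = -1.5522 - 0.1*11.8956 = -2.7418
Step 3: Project onto [-1, 4].
x_proj = clip(0.1004) = 0.1004
y_proj = clip(-2.7418) = -1.0
Step 4: Evaluate f.
f(0.1004, -1.0) = -14.2911


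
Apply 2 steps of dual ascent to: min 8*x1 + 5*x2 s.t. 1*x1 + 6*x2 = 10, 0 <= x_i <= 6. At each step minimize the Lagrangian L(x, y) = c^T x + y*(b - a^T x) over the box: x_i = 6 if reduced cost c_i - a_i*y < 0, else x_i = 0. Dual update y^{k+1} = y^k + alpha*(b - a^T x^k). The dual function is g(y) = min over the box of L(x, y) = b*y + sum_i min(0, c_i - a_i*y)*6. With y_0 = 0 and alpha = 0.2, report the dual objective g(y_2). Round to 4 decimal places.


Dual ascent for LP: min 8*x1 + 5*x2, 1*x1 + 6*x2 = 10, 0 <= x_i <= 6
Step 1: y^k = 0.0, reduced costs: (8.0, 5.0)
  x^k = (0.0, 0.0), subgradient = b - a^T x = 10.0
  y^{k+1} = 0.0 + 0.2*10.0 = 2.0
Step 2: y^k = 2.0, reduced costs: (6.0, -7.0)
  x^k = (0.0, 6.0), subgradient = b - a^T x = -26.0
  y^{k+1} = 2.0 + 0.2*-26.0 = -3.2
Dual objective at y_2 = -3.2: reduced costs (11.2, 24.2), box minimizer x = (0.0, 0.0)
g(y_2) = b*y + (c1 - a1*y)*x1 + (c2 - a2*y)*x2 = 10*(-3.2) + 11.2*0.0 + 24.2*0.0 = -32.0 + 0.0 + 0.0 = -32.0


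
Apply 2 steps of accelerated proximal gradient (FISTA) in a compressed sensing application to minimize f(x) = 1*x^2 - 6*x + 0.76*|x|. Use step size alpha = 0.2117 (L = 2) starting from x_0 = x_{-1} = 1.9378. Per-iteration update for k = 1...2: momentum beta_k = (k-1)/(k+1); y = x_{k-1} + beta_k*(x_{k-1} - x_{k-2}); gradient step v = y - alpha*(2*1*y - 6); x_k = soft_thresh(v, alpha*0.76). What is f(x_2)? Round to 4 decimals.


FISTA on f(x) = 1*x^2 - 6*x + 0.76*|x|
L = 2, alpha = 0.2117
Iteration 1: beta = 0.0, y = 1.9378 + 0.0*(1.9378 - 1.9378) = 1.9378
  grad(y) = -2.1244, v = y - alpha*grad = 2.3875
  prox(v) = soft_thresh(2.3875, 0.1609) = 2.2266
Iteration 2: beta = 0.3333, y = 2.2266 + 0.3333*(2.2266 - 1.9378) = 2.3229
  grad(y) = -1.3542, v = y - alpha*grad = 2.6096
  prox(v) = soft_thresh(2.6096, 0.1609) = 2.4487
f(x_2) = 1*2.4487^2 - 6*2.4487 + 0.76*|2.4487| = -6.8351


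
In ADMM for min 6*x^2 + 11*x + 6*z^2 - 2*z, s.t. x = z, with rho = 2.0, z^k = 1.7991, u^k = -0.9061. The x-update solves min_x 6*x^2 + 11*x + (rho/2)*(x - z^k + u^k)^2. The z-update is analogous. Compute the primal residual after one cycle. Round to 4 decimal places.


ADMM iteration with rho = 2.0, z^k = 1.7991, u^k = -0.9061
Step 1: x-update.
Minimize 6*x^2 + 11*x + (2.0/2)*(x - 1.7991 - 0.9061)^2
FOC: (2*6 + 2.0)*x = -11 + 2.0*(1.7991 + 0.9061)
x^{k+1} = -0.3993
Step 2: z-update.
Minimize 6*z^2 - 2*z + (2.0/2)*(-0.3993 - z - 0.9061)^2
FOC: (2*6 + 2.0)*z = 2 + 2.0*(-0.3993 - 0.9061)
z^{k+1} = -0.0436
Step 3: u-update.
u^{k+1} = -0.9061 - 0.3993 + 0.0436 = -1.2617
Step 4: Primal residual = |-0.3993 + 0.0436| = 0.3556


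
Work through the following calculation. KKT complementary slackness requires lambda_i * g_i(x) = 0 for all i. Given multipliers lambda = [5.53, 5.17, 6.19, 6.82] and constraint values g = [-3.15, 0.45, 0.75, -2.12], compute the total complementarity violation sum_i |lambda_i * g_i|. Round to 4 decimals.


KKT complementary slackness check:
lambda_1 * g_1 = 5.53 * -3.15 = -17.4195
lambda_2 * g_2 = 5.17 * 0.45 = 2.3265
lambda_3 * g_3 = 6.19 * 0.75 = 4.6425
lambda_4 * g_4 = 6.82 * -2.12 = -14.4584
Total violation = 17.4195 + 2.3265 + 4.6425 + 14.4584 = 38.8469


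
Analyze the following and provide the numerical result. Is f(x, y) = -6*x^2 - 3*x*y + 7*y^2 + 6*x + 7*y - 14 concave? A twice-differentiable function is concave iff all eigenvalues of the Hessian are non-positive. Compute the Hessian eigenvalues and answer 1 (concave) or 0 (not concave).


The Hessian of f(x,y) = -6*x^2 - 3*x*y + 7*y^2 + 6*x + 7*y - 14 is:
H = [[-12, -3], [-3, 14]]
Trace = -12 + 14 = 2
Determinant = -12*14 - (-3)^2 = -177
Discriminant = (2)^2 - 4*-177 = 712.0
Eigenvalues: lambda_1 = -12.3417, lambda_2 = 14.3417
The function is not concave.

0


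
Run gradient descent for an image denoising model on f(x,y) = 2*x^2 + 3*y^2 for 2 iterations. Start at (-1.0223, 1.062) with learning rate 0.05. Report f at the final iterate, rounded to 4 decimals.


Gradient descent on f(x,y) = 2*x^2 + 3*y^2.
Starting point: (-1.0223, 1.062), alpha = 0.05
Step 1: grad_x = 2*2*-1.0223 = -4.0892, grad_y = 2*3*1.062 = 6.372
  x_1 = -1.0223 - 0.05*-4.0892 = -0.8178
  y_1 = 1.062 - 0.05*6.372 = 0.7434
Step 2: grad_x = 2*2*-0.8178 = -3.2714, grad_y = 2*3*0.7434 = 4.4604
  x_2 = -0.8178 - 0.05*-3.2714 = -0.6543
  y_2 = 0.7434 - 0.05*4.4604 = 0.5204
f(-0.6543, 0.5204) = 2*(-0.6543)^2 + 3*0.5204^2 = 1.6685


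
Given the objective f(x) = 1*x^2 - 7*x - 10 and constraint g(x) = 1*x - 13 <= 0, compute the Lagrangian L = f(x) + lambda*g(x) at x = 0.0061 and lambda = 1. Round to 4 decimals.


Step 1: Evaluate f(x).
f(0.0061) = 1*0.0061^2 - 7*0.0061 - 10 = -10.0427
Step 2: Evaluate g(x).
g(0.0061) = 1*0.0061 - 13 = -12.9939
Step 3: Compute Lagrangian.
L = -10.0427 + 1*-12.9939 = -23.0366


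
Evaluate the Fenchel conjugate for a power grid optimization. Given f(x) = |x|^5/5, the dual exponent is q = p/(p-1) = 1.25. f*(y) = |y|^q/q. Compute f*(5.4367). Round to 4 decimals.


The conjugate exponent q satisfies 1/p + 1/q = 1.
p = 5, so q = 5/(5 - 1) = 1.25
|y|^q = 5.4367^1.25 = 8.3017
f*(5.4367) = 8.3017 / 1.25 = 6.6414


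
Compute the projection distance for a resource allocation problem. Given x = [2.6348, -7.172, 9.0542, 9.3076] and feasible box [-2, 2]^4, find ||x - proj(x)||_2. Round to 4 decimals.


Project each component onto [-2, 2].
clip(2.6348) = 2.0, clip(-7.172) = -2.0, clip(9.0542) = 2.0, clip(9.3076) = 2.0
Projection = [2.0, -2.0, 2.0, 2.0]
Squared diffs: [0.403, 26.7496, 49.7617, 53.401]
Distance = sqrt(130.3153) = 11.4156


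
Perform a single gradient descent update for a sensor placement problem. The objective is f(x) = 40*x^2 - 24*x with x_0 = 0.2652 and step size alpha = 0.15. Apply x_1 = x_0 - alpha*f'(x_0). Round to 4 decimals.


We compute the gradient at x_0 and apply the update.
f'(x) = 80*x - 24
f'(0.2652) = 80*0.2652 - 24 = -2.784
x_1 = 0.2652 - 0.15*-2.784 = 0.6828


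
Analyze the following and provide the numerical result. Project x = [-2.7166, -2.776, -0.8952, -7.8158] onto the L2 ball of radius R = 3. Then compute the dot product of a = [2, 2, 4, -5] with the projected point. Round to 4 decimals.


Step 1: Compute ||x|| (intermediates to 6 decimals).
||x|| = sqrt((-2.7166)^2 + (-2.776)^2 + (-0.8952)^2 + (-7.8158)^2) = 8.773494
Step 2: Project.
Since ||x|| > R, scale = R/||x|| = 3/8.773494 = 0.341939, proj(x) = scale * x
proj(x) = [-0.928911, -0.949223, -0.306104, -2.672527]
Step 3: Dot product.
a^T * proj(x) = 2*(-0.928911) + 2*(-0.949223) + 4*(-0.306104) - 5*(-2.672527) = 8.382


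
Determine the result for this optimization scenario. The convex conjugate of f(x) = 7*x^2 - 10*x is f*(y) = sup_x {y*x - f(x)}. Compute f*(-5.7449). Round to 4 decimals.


f*(y) = sup_x {y*x - a*x^2 - b*x} = sup_x {(y-b)*x - a*x^2}
FOC: (y - b) - 2a*x = 0 => x* = (y - b)/(2a)
x* = (-5.7449 + 10)/(2*7) = 0.3039
f*(-5.7449) = (y-b)^2/(4a) = (-5.7449 + 10)^2/(4*7)
= 18.1059/28 = 0.6466


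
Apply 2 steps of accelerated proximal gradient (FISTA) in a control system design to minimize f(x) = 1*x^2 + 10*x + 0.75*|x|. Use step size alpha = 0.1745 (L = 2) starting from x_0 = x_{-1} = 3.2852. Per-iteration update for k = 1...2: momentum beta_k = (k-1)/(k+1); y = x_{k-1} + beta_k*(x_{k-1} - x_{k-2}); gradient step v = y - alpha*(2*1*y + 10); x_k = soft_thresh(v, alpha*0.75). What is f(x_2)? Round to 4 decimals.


FISTA on f(x) = 1*x^2 + 10*x + 0.75*|x|
L = 2, alpha = 0.1745
Iteration 1: beta = 0.0, y = 3.2852 + 0.0*(3.2852 - 3.2852) = 3.2852
  grad(y) = 16.5704, v = y - alpha*grad = 0.3937
  prox(v) = soft_thresh(0.3937, 0.1309) = 0.2628
Iteration 2: beta = 0.3333, y = 0.2628 + 0.3333*(0.2628 - 3.2852) = -0.7447
  grad(y) = 8.5106, v = y - alpha*grad = -2.2298
  prox(v) = soft_thresh(-2.2298, 0.1309) = -2.0989
f(x_2) = 1*(-2.0989)^2 + 10*(-2.0989) + 0.75*|-2.0989| = -15.0095


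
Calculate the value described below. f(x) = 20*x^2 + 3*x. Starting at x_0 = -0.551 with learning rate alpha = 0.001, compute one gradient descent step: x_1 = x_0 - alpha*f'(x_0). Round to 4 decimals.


We compute the gradient at x_0 and apply the update.
f'(x) = 40*x + 3
f'(-0.551) = 40*-0.551 + 3 = -19.04
x_1 = -0.551 - 0.001*-19.04 = -0.532


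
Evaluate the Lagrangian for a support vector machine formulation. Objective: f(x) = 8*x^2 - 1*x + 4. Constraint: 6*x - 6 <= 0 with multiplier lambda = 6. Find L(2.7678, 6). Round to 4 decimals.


Step 1: Evaluate f(x).
f(2.7678) = 8*2.7678^2 - 1*2.7678 + 4 = 62.5179
Step 2: Evaluate g(x).
g(2.7678) = 6*2.7678 - 6 = 10.6068
Step 3: Compute Lagrangian.
L = 62.5179 + 6*10.6068 = 126.1587


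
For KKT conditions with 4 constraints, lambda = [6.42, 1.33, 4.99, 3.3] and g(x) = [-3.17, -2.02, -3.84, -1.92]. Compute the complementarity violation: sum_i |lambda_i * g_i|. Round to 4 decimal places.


KKT complementary slackness check:
lambda_1 * g_1 = 6.42 * -3.17 = -20.3514
lambda_2 * g_2 = 1.33 * -2.02 = -2.6866
lambda_3 * g_3 = 4.99 * -3.84 = -19.1616
lambda_4 * g_4 = 3.3 * -1.92 = -6.336
Total violation = 20.3514 + 2.6866 + 19.1616 + 6.336 = 48.5356


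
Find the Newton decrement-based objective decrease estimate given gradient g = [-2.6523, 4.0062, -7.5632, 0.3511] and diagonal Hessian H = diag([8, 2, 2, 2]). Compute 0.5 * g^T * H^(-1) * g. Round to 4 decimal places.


Step 1: H is diagonal, so H^(-1) * g = [-0.3315, 2.0031, -3.7816, 0.1756].
Step 2: g^T H^(-1) g = sum_i g_i^2 / H_ii
  = (-2.6523)^2/8 + (4.0062)^2/2 + (-7.5632)^2/2 + (0.3511)^2/2
  = 0.8793 + 8.0248 + 28.601 + 0.0616 = 37.5668
Step 3: Objective decrease = 0.5 * g^T H^(-1) g = 18.7834


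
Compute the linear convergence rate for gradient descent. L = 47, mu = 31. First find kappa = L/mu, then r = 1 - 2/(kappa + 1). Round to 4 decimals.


Step 1: Compute the condition number.
kappa = L/mu = 47/31 = 1.5161
Step 2: Compute the convergence rate.
r = 1 - 2/(kappa + 1) = 1 - 2*mu/(L + mu) = (L - mu)/(L + mu) = 16/78 = 0.2051


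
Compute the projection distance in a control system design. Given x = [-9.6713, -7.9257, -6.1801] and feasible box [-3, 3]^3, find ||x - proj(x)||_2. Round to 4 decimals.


Project each component onto [-3, 3].
clip(-9.6713) = -3.0, clip(-7.9257) = -3.0, clip(-6.1801) = -3.0
Projection = [-3.0, -3.0, -3.0]
Squared diffs: [44.5062, 24.2625, 10.113]
Distance = sqrt(78.8817) = 8.8815


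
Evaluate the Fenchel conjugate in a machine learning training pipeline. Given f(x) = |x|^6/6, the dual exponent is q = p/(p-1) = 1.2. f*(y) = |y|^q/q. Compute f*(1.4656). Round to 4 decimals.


The conjugate exponent q satisfies 1/p + 1/q = 1.
p = 6, so q = 6/(6 - 1) = 1.2
|y|^q = 1.4656^1.2 = 1.582
f*(1.4656) = 1.582 / 1.2 = 1.3184


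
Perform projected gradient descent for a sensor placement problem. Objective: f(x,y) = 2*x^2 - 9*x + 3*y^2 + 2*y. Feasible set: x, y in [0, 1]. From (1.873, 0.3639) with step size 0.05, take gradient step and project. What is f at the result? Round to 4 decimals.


Step 1: Compute gradient at (1.873, 0.3639).
grad_x = 2*2*1.873 - 9 = -1.508
grad_y = 2*3*0.3639 + 2 = 4.1834
Step 2: Gradient step.
x_raw = 1.873 - 0.05*-1.508 = 1.9484
y_raw = 0.3639 - 0.05*4.1834 = 0.1547
Step 3: Project onto [0, 1].
x_proj = clip(1.9484) = 1.0
y_proj = clip(0.1547) = 0.1547
Step 4: Evaluate f.
f(1.0, 0.1547) = -6.6187


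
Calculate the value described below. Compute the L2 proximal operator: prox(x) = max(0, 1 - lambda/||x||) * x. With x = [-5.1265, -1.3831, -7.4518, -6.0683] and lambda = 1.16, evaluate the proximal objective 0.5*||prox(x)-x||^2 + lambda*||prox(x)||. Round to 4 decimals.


Step 1: Compute ||x||.
||x|| = 10.9794
Step 2: Compute scaling factor.
scale = max(0, 1 - 1.16/10.9794) = 0.8943
Step 3: prox(x) = [-4.5849, -1.237, -6.6645, -5.4272]
||prox(x)|| = 9.8194
Step 4: Proximal objective.
0.5*||prox-x||^2 = 0.6728
lambda*||prox|| = 11.3905
Total = 12.0633


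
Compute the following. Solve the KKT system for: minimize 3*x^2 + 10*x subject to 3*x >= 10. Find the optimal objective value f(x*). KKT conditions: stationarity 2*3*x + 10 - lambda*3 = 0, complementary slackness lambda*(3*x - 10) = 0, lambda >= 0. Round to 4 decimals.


Step 1: Try lambda = 0 (constraint inactive).
x_unc = -10/(2*3) = -1.6667
Check: 3*-1.6667 = -5.0001 < 10 -- violated!
Step 2: Constraint must be active: 3*x = 10
x* = 10/3 = 3.3333 (rounded; the exact value 10/3 is used below)
lambda = (2*3*(10/3) + 10)/3 = 10.0
Step 3: Compute optimal value.
f(x*) = 3*(10/3)^2 + 10*(10/3) = 66.6667


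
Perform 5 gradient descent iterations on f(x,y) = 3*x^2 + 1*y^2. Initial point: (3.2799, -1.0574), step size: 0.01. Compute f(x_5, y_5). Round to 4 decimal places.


Gradient descent on f(x,y) = 3*x^2 + 1*y^2.
Starting point: (3.2799, -1.0574), alpha = 0.01
Step 1: grad_x = 2*3*3.2799 = 19.6794, grad_y = 2*1*-1.0574 = -2.1148
  x_1 = 3.2799 - 0.01*19.6794 = 3.0831
  y_1 = -1.0574 - 0.01*-2.1148 = -1.0363
Step 2: grad_x = 2*3*3.0831 = 18.4986, grad_y = 2*1*-1.0363 = -2.0725
  x_2 = 3.0831 - 0.01*18.4986 = 2.8981
  y_2 = -1.0363 - 0.01*-2.0725 = -1.0155
Step 3: grad_x = 2*3*2.8981 = 17.3887, grad_y = 2*1*-1.0155 = -2.0311
  x_3 = 2.8981 - 0.01*17.3887 = 2.7242
  y_3 = -1.0155 - 0.01*-2.0311 = -0.9952
Step 4: grad_x = 2*3*2.7242 = 16.3454, grad_y = 2*1*-0.9952 = -1.9904
  x_4 = 2.7242 - 0.01*16.3454 = 2.5608
  y_4 = -0.9952 - 0.01*-1.9904 = -0.9753
Step 5: grad_x = 2*3*2.5608 = 15.3647, grad_y = 2*1*-0.9753 = -1.9506
  x_5 = 2.5608 - 0.01*15.3647 = 2.4071
  y_5 = -0.9753 - 0.01*-1.9506 = -0.9558
f(2.4071, -0.9558) = 3*2.4071^2 + 1*(-0.9558)^2 = 18.2964


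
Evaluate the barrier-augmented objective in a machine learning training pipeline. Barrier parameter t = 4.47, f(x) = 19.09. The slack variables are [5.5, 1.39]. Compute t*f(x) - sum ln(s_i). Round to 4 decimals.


Step 1: Compute log-barrier.
ln values: [1.7047, 0.3293]
phi = -(1.7047 + 0.3293) = -2.0341
Step 2: Compute augmented objective.
t*f(x) = 4.47*19.09 = 85.3323
Total = 85.3323 - 2.0341 = 83.2982
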